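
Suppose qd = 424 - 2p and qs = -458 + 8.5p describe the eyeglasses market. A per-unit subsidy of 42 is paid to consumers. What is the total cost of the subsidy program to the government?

Government cost = 13608

Pre-subsidy: 424 - 2p = -458 + 8.5p gives p* = 84, q* = 256.
With the rebate, buyers effectively pay pb = ps − 42, where ps is the price sellers receive.
Demand in terms of ps becomes qd = 424 − 2(ps − 42) = 508 - 2ps. Setting this equal to supply: 508 - 2ps = -458 + 8.5ps, so ps = 92.
Buyers pay pb = 92 − 42 = 50; q' = -458 + 8.5·92 = 324.
Government outlay = subsidy × quantity = 42 × 324 = 13608.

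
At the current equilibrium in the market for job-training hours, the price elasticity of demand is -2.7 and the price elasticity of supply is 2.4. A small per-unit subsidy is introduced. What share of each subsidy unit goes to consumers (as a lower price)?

For a small subsidy around the equilibrium, the benefit split depends on the relative slopes, which at a point are proportional to the elasticities.
Buyer share = εs/(εs + |εd|) = 2.4/(2.4 + 2.7) = 8/17; seller share = |εd|/(εs + |εd|) = 9/17.

Consumer share = 8/17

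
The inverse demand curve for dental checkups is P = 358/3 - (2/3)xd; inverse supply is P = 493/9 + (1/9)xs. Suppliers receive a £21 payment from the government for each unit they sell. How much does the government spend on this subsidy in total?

Government cost = £2310

Pre-subsidy: 358/3 - (2/3)x = 493/9 + (1/9)x gives x* = 83 and P* = 64.
With the subsidy, sellers receive Ps = Pb + 21 for each unit, where Pb is the price buyers pay.
On the curves, Pb = 358/3 - (2/3)x and Ps = 493/9 + (1/9)x; the wedge Ps − Pb = 21 gives 493/9 + (1/9)x − (358/3 - (2/3)x) = 21, so x' = 110.
Then Pb = 358/3 − (2/3)·110 = 46 and Ps = 493/9 + (1/9)·110 = 67.
Government outlay = subsidy × quantity = 21 × 110 = 2310.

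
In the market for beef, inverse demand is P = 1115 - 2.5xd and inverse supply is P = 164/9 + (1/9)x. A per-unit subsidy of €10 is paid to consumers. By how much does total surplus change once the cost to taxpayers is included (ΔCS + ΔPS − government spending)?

Pre-subsidy: 1115 - 2.5x = 164/9 + (1/9)x gives x* = 19742/47 and P* = 3050/47.
With the rebate, buyers effectively pay Pb = Ps − 10, where Ps is the price sellers receive.
On the curves, Pb = 1115 - 2.5x and Ps = 164/9 + (1/9)x; the wedge Ps − Pb = 10 gives 164/9 + (1/9)x − (1115 - 2.5x) = 10, so x' = 19922/47.
Then Pb = 1115 − 2.5·(19922/47) = 2600/47 and Ps = 164/9 + (1/9)·(19922/47) = 3070/47.
ΔCS = ½(19742/47 + 19922/47)(3050/47 − 2600/47) = 8924400/2209; ΔPS = ½(19742/47 + 19922/47)(3070/47 − 3050/47) = 396640/2209.
Government spending = 10 × 19922/47 = 199220/47.
Net change = 8924400/2209 + 396640/2209 − 199220/47 = -900/47. The loss equals the DWL triangle ½·10·180/47.

Net change in total surplus = -900/47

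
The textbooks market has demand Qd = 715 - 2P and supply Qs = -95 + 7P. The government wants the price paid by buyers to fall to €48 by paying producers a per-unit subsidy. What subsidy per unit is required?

At a buyer price of 48, quantity demanded is 715 − 2·48 = 619.
Sellers supply 619 only when they receive Ps with -95 + 7·Ps = 619, i.e. Ps = 102.
s = Ps − Pb = 102 − 48 = 54.

Required subsidy s = €54 per unit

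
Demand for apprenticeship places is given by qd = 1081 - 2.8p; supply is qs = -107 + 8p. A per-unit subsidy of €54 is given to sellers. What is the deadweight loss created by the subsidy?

Deadweight loss = €3024

Pre-subsidy: 1081 - 2.8p = -107 + 8p gives p* = 110, q* = 773.
With the subsidy, sellers receive ps = pb + 54 for each unit, where pb is the price buyers pay.
Supply in terms of pb becomes qs = -107 + 8(pb + 54) = 325 + 8pb. Setting this equal to demand: 1081 - 2.8pb = 325 + 8pb, so pb = 70.
Sellers receive ps = 70 + 54 = 124; q' = 1081 − 2.8·70 = 885.
The subsidy expands output by 885 − 773 = 112 past the efficient level; on those units the gap between marginal cost and willingness to pay runs from 0 up to 54.
DWL = ½ × 54 × 112 = 3024.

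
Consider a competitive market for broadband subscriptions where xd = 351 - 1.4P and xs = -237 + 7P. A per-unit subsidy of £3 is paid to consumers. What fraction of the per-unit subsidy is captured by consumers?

Consumer share = 5/6

Pre-subsidy: 351 - 1.4P = -237 + 7P gives P* = 70, x* = 253.
With the rebate, buyers effectively pay Pb = Ps − 3, where Ps is the price sellers receive.
Demand in terms of Ps becomes xd = 351 − 1.4(Ps − 3) = 355.2 - 1.4Ps. Setting this equal to supply: 355.2 - 1.4Ps = -237 + 7Ps, so Ps = 70.5.
Buyers pay Pb = 70.5 − 3 = 67.5; x' = -237 + 7·70.5 = 256.5.
Buyers' price falls by P* − Pb = 70 − 67.5 = 2.5; sellers' price rises by Ps − P* = 70.5 − 70 = 0.5.
So consumers capture 2.5/3 = 5/6 of each unit of subsidy.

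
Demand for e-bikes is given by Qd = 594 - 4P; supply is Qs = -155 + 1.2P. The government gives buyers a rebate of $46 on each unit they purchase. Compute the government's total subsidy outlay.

Pre-subsidy: 594 - 4P = -155 + 1.2P gives P* = 3745/26, Q* = 232/13.
With the rebate, buyers effectively pay Pb = Ps − 46, where Ps is the price sellers receive.
Demand in terms of Ps becomes Qd = 594 − 4(Ps − 46) = 778 - 4Ps. Setting this equal to supply: 778 - 4Ps = -155 + 1.2Ps, so Ps = 4665/26.
Buyers pay Pb = 4665/26 − 46 = 3469/26; Q' = -155 + 1.2·(4665/26) = 784/13.
Government outlay = subsidy × quantity = 46 × 784/13 = 36064/13.

Government cost = 36064/13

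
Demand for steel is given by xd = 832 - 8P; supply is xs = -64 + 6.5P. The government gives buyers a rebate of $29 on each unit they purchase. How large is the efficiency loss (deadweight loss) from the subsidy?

Pre-subsidy: 832 - 8P = -64 + 6.5P gives P* = 1792/29, x* = 9792/29.
With the rebate, buyers effectively pay Pb = Ps − 29, where Ps is the price sellers receive.
Demand in terms of Ps becomes xd = 832 − 8(Ps − 29) = 1064 - 8Ps. Setting this equal to supply: 1064 - 8Ps = -64 + 6.5Ps, so Ps = 2256/29.
Buyers pay Pb = 2256/29 − 29 = 1415/29; x' = -64 + 6.5·(2256/29) = 12808/29.
The subsidy expands output by 12808/29 − 9792/29 = 104 past the efficient level; on those units the gap between marginal cost and willingness to pay runs from 0 up to 29.
DWL = ½ × 29 × 104 = 1508.

Deadweight loss = $1508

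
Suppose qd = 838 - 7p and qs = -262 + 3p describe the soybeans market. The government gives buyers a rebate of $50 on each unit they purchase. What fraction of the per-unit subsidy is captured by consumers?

Consumer share = 0.3

Pre-subsidy: 838 - 7p = -262 + 3p gives p* = 110, q* = 68.
With the rebate, buyers effectively pay pb = ps − 50, where ps is the price sellers receive.
Demand in terms of ps becomes qd = 838 − 7(ps − 50) = 1188 - 7ps. Setting this equal to supply: 1188 - 7ps = -262 + 3ps, so ps = 145.
Buyers pay pb = 145 − 50 = 95; q' = -262 + 3·145 = 173.
Buyers' price falls by p* − pb = 110 − 95 = 15; sellers' price rises by ps − p* = 145 − 110 = 35.
So consumers capture 15/50 = 0.3 of each unit of subsidy.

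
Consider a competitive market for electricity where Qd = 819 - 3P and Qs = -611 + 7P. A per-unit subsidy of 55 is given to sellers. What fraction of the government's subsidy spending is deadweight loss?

DWL / government spending = 77/674

Pre-subsidy: 819 - 3P = -611 + 7P gives P* = 143, Q* = 390.
With the subsidy, sellers receive Ps = Pb + 55 for each unit, where Pb is the price buyers pay.
Supply in terms of Pb becomes Qs = -611 + 7(Pb + 55) = -226 + 7Pb. Setting this equal to demand: 819 - 3Pb = -226 + 7Pb, so Pb = 104.5.
Sellers receive Ps = 104.5 + 55 = 159.5; Q' = 819 − 3·104.5 = 505.5.
ΔCS = ½(390 + 505.5)(143 − 104.5) = 17238.375; ΔPS = ½(390 + 505.5)(159.5 − 143) = 7387.875.
Government spending = 55 × 505.5 = 27802.5.
DWL = ½ × 55 × (505.5 − 390) = 3176.25; fraction = 3176.25 / 27802.5 = 77/674.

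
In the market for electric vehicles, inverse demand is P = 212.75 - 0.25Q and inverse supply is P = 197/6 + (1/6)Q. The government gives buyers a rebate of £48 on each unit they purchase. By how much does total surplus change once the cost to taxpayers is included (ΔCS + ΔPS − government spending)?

Net change in total surplus = -£2764.8

Pre-subsidy: 212.75 - 0.25Q = 197/6 + (1/6)Q gives Q* = 431.8 and P* = 104.8.
With the rebate, buyers effectively pay Pb = Ps − 48, where Ps is the price sellers receive.
On the curves, Pb = 212.75 - 0.25Q and Ps = 197/6 + (1/6)Q; the wedge Ps − Pb = 48 gives 197/6 + (1/6)Q − (212.75 - 0.25Q) = 48, so Q' = 547.
Then Pb = 212.75 − 0.25·547 = 76 and Ps = 197/6 + (1/6)·547 = 124.
ΔCS = ½(431.8 + 547)(104.8 − 76) = 14094.72; ΔPS = ½(431.8 + 547)(124 − 104.8) = 9396.48.
Government spending = 48 × 547 = 26256.
Net change = 14094.72 + 9396.48 − 26256 = -2764.8. The loss equals the DWL triangle ½·48·115.2.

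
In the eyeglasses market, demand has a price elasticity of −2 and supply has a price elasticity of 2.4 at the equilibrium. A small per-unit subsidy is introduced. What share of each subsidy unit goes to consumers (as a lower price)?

For a small subsidy around the equilibrium, the benefit split depends on the relative slopes, which at a point are proportional to the elasticities.
Buyer share = εs/(εs + |εd|) = 2.4/(2.4 + 2) = 6/11; seller share = |εd|/(εs + |εd|) = 5/11.

Consumer share = 6/11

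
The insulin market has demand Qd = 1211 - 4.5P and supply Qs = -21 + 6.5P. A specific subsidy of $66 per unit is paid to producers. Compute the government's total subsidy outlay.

Government cost = $58245

Pre-subsidy: 1211 - 4.5P = -21 + 6.5P gives P* = 112, Q* = 707.
With the subsidy, sellers receive Ps = Pb + 66 for each unit, where Pb is the price buyers pay.
Supply in terms of Pb becomes Qs = -21 + 6.5(Pb + 66) = 408 + 6.5Pb. Setting this equal to demand: 1211 - 4.5Pb = 408 + 6.5Pb, so Pb = 73.
Sellers receive Ps = 73 + 66 = 139; Q' = 1211 − 4.5·73 = 882.5.
Government outlay = subsidy × quantity = 66 × 882.5 = 58245.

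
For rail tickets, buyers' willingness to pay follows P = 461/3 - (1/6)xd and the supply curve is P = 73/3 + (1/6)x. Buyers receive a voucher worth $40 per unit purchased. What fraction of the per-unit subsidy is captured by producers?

Pre-subsidy: 461/3 - (1/6)x = 73/3 + (1/6)x gives x* = 388 and P* = 89.
With the rebate, buyers effectively pay Pb = Ps − 40, where Ps is the price sellers receive.
On the curves, Pb = 461/3 - (1/6)x and Ps = 73/3 + (1/6)x; the wedge Ps − Pb = 40 gives 73/3 + (1/6)x − (461/3 - (1/6)x) = 40, so x' = 508.
Then Pb = 461/3 − (1/6)·508 = 69 and Ps = 73/3 + (1/6)·508 = 109.
Buyers' price falls by P* − Pb = 89 − 69 = 20; sellers' price rises by Ps − P* = 109 − 89 = 20.
So producers capture 20/40 = 0.5 of each unit of subsidy.

Producer share = 0.5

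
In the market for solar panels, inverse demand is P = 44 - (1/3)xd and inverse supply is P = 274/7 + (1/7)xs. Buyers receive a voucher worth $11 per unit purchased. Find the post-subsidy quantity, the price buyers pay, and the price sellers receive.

Pre-subsidy: 44 - (1/3)x = 274/7 + (1/7)x gives x* = 10.2 and P* = 40.6.
With the rebate, buyers effectively pay Pb = Ps − 11, where Ps is the price sellers receive.
On the curves, Pb = 44 - (1/3)x and Ps = 274/7 + (1/7)x; the wedge Ps − Pb = 11 gives 274/7 + (1/7)x − (44 - (1/3)x) = 11, so x' = 33.3.
Then Pb = 44 − (1/3)·33.3 = 32.9 and Ps = 274/7 + (1/7)·33.3 = 43.9.

x' = 33.3; buyers pay $32.9; sellers receive $43.9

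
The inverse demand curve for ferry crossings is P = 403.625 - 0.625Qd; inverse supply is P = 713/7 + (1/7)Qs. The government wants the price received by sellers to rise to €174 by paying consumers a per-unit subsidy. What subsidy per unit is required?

At a seller price of 174, quantity supplied is -713 + 7·174 = 505.
Buyers absorb 505 only when they pay Pb = 403.625 − 0.625·505 = 88.
s = Ps − Pb = 174 − 88 = 86.

Required subsidy s = €86 per unit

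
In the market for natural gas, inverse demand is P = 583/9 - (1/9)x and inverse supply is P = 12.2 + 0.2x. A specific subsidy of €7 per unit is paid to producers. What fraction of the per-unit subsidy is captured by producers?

Pre-subsidy: 583/9 - (1/9)x = 12.2 + 0.2x gives x* = 169 and P* = 46.
With the subsidy, sellers receive Ps = Pb + 7 for each unit, where Pb is the price buyers pay.
On the curves, Pb = 583/9 - (1/9)x and Ps = 12.2 + 0.2x; the wedge Ps − Pb = 7 gives 12.2 + 0.2x − (583/9 - (1/9)x) = 7, so x' = 191.5.
Then Pb = 583/9 − (1/9)·191.5 = 43.5 and Ps = 12.2 + 0.2·191.5 = 50.5.
Buyers' price falls by P* − Pb = 46 − 43.5 = 2.5; sellers' price rises by Ps − P* = 50.5 − 46 = 4.5.
So producers capture 4.5/7 = 9/14 of each unit of subsidy.

Producer share = 9/14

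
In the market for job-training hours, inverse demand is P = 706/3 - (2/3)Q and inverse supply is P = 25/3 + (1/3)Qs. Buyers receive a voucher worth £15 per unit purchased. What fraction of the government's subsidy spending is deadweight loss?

Pre-subsidy: 706/3 - (2/3)Q = 25/3 + (1/3)Q gives Q* = 227 and P* = 84.
With the rebate, buyers effectively pay Pb = Ps − 15, where Ps is the price sellers receive.
On the curves, Pb = 706/3 - (2/3)Q and Ps = 25/3 + (1/3)Q; the wedge Ps − Pb = 15 gives 25/3 + (1/3)Q − (706/3 - (2/3)Q) = 15, so Q' = 242.
Then Pb = 706/3 − (2/3)·242 = 74 and Ps = 25/3 + (1/3)·242 = 89.
ΔCS = ½(227 + 242)(84 − 74) = 2345; ΔPS = ½(227 + 242)(89 − 84) = 1172.5.
Government spending = 15 × 242 = 3630.
DWL = ½ × 15 × (242 − 227) = 112.5; fraction = 112.5 / 3630 = 15/484.

DWL / government spending = 15/484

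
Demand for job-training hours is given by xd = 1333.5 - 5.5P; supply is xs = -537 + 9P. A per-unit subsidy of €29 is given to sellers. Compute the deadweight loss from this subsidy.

Pre-subsidy: 1333.5 - 5.5P = -537 + 9P gives P* = 129, x* = 624.
With the subsidy, sellers receive Ps = Pb + 29 for each unit, where Pb is the price buyers pay.
Supply in terms of Pb becomes xs = -537 + 9(Pb + 29) = -276 + 9Pb. Setting this equal to demand: 1333.5 - 5.5Pb = -276 + 9Pb, so Pb = 111.
Sellers receive Ps = 111 + 29 = 140; x' = 1333.5 − 5.5·111 = 723.
The subsidy expands output by 723 − 624 = 99 past the efficient level; on those units the gap between marginal cost and willingness to pay runs from 0 up to 29.
DWL = ½ × 29 × 99 = 1435.5.

Deadweight loss = €1435.5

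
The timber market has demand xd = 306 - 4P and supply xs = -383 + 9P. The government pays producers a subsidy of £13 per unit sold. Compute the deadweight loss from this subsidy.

Pre-subsidy: 306 - 4P = -383 + 9P gives P* = 53, x* = 94.
With the subsidy, sellers receive Ps = Pb + 13 for each unit, where Pb is the price buyers pay.
Supply in terms of Pb becomes xs = -383 + 9(Pb + 13) = -266 + 9Pb. Setting this equal to demand: 306 - 4Pb = -266 + 9Pb, so Pb = 44.
Sellers receive Ps = 44 + 13 = 57; x' = 306 − 4·44 = 130.
The subsidy expands output by 130 − 94 = 36 past the efficient level; on those units the gap between marginal cost and willingness to pay runs from 0 up to 13.
DWL = ½ × 13 × 36 = 234.

Deadweight loss = £234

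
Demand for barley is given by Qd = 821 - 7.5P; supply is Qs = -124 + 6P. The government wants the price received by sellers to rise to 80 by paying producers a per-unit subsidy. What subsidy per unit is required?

At a seller price of 80, quantity supplied is -124 + 6·80 = 356.
Buyers absorb 356 only when they pay Pb with 821 − 7.5·Pb = 356, i.e. Pb = 62.
s = Ps − Pb = 80 − 62 = 18.

Required subsidy s = 18 per unit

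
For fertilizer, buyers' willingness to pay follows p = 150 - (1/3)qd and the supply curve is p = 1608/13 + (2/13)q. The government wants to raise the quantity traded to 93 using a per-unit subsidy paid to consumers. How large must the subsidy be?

Required subsidy s = 19 per unit

At q = 93, from the demand curve buyers pay pb = 150 − (1/3)·93 = 119; from the supply curve sellers need ps = 1608/13 + (2/13)·93 = 138.
The subsidy must fill the gap: s = ps − pb = 138 − 119 = 19.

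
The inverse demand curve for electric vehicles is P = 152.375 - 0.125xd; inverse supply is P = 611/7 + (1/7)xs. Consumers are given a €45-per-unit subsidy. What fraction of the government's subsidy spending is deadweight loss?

Pre-subsidy: 152.375 - 0.125x = 611/7 + (1/7)x gives x* = 243 and P* = 122.
With the rebate, buyers effectively pay Pb = Ps − 45, where Ps is the price sellers receive.
On the curves, Pb = 152.375 - 0.125x and Ps = 611/7 + (1/7)x; the wedge Ps − Pb = 45 gives 611/7 + (1/7)x − (152.375 - 0.125x) = 45, so x' = 411.
Then Pb = 152.375 − 0.125·411 = 101 and Ps = 611/7 + (1/7)·411 = 146.
ΔCS = ½(243 + 411)(122 − 101) = 6867; ΔPS = ½(243 + 411)(146 − 122) = 7848.
Government spending = 45 × 411 = 18495.
DWL = ½ × 45 × (411 − 243) = 3780; fraction = 3780 / 18495 = 28/137.

DWL / government spending = 28/137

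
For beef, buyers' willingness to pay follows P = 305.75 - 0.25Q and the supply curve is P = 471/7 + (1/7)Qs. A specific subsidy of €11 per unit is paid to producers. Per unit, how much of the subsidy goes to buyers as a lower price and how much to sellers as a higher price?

Buyers gain €7 per unit; sellers gain €4 per unit

Pre-subsidy: 305.75 - 0.25Q = 471/7 + (1/7)Q gives Q* = 607 and P* = 154.
With the subsidy, sellers receive Ps = Pb + 11 for each unit, where Pb is the price buyers pay.
On the curves, Pb = 305.75 - 0.25Q and Ps = 471/7 + (1/7)Q; the wedge Ps − Pb = 11 gives 471/7 + (1/7)Q − (305.75 - 0.25Q) = 11, so Q' = 635.
Then Pb = 305.75 − 0.25·635 = 147 and Ps = 471/7 + (1/7)·635 = 158.
Buyers' price falls by P* − Pb = 154 − 147 = 7; sellers' price rises by Ps − P* = 158 − 154 = 4.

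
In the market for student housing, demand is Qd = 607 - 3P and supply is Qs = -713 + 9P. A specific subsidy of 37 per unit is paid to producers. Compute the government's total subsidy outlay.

Government cost = 13329.25

Pre-subsidy: 607 - 3P = -713 + 9P gives P* = 110, Q* = 277.
With the subsidy, sellers receive Ps = Pb + 37 for each unit, where Pb is the price buyers pay.
Supply in terms of Pb becomes Qs = -713 + 9(Pb + 37) = -380 + 9Pb. Setting this equal to demand: 607 - 3Pb = -380 + 9Pb, so Pb = 82.25.
Sellers receive Ps = 82.25 + 37 = 119.25; Q' = 607 − 3·82.25 = 360.25.
Government outlay = subsidy × quantity = 37 × 360.25 = 13329.25.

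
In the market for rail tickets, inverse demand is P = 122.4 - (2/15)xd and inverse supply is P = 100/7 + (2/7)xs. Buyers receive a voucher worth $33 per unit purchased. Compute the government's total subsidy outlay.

Government cost = $11112.75

Pre-subsidy: 122.4 - (2/15)x = 100/7 + (2/7)x gives x* = 258 and P* = 88.
With the rebate, buyers effectively pay Pb = Ps − 33, where Ps is the price sellers receive.
On the curves, Pb = 122.4 - (2/15)x and Ps = 100/7 + (2/7)x; the wedge Ps − Pb = 33 gives 100/7 + (2/7)x − (122.4 - (2/15)x) = 33, so x' = 336.75.
Then Pb = 122.4 − (2/15)·336.75 = 77.5 and Ps = 100/7 + (2/7)·336.75 = 110.5.
Government outlay = subsidy × quantity = 33 × 336.75 = 11112.75.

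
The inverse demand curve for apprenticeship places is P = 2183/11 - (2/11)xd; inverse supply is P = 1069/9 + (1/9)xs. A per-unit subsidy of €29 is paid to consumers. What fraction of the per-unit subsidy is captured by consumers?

Pre-subsidy: 2183/11 - (2/11)x = 1069/9 + (1/9)x gives x* = 272 and P* = 149.
With the rebate, buyers effectively pay Pb = Ps − 29, where Ps is the price sellers receive.
On the curves, Pb = 2183/11 - (2/11)x and Ps = 1069/9 + (1/9)x; the wedge Ps − Pb = 29 gives 1069/9 + (1/9)x − (2183/11 - (2/11)x) = 29, so x' = 371.
Then Pb = 2183/11 − (2/11)·371 = 131 and Ps = 1069/9 + (1/9)·371 = 160.
Buyers' price falls by P* − Pb = 149 − 131 = 18; sellers' price rises by Ps − P* = 160 − 149 = 11.
So consumers capture 18/29 = 18/29 of each unit of subsidy.

Consumer share = 18/29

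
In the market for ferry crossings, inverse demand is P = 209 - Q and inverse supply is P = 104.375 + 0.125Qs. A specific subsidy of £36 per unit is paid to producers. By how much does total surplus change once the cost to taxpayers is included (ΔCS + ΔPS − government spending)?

Net change in total surplus = -£576

Pre-subsidy: 209 - Q = 104.375 + 0.125Q gives Q* = 93 and P* = 116.
With the subsidy, sellers receive Ps = Pb + 36 for each unit, where Pb is the price buyers pay.
On the curves, Pb = 209 - Q and Ps = 104.375 + 0.125Q; the wedge Ps − Pb = 36 gives 104.375 + 0.125Q − (209 - Q) = 36, so Q' = 125.
Then Pb = 209 − 1·125 = 84 and Ps = 104.375 + 0.125·125 = 120.
ΔCS = ½(93 + 125)(116 − 84) = 3488; ΔPS = ½(93 + 125)(120 − 116) = 436.
Government spending = 36 × 125 = 4500.
Net change = 3488 + 436 − 4500 = -576. The loss equals the DWL triangle ½·36·32.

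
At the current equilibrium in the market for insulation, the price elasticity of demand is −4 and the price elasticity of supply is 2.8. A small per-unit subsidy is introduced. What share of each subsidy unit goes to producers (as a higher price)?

Producer share = 10/17

For a small subsidy around the equilibrium, the benefit split depends on the relative slopes, which at a point are proportional to the elasticities.
Buyer share = εs/(εs + |εd|) = 2.8/(2.8 + 4) = 7/17; seller share = |εd|/(εs + |εd|) = 10/17.
So producers capture 10/17 of the subsidy.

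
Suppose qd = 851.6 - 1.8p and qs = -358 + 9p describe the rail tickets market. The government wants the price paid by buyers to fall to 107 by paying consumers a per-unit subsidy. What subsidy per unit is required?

Required subsidy s = 6 per unit

At a buyer price of 107, quantity demanded is 851.6 − 1.8·107 = 659.
Sellers supply 659 only when they receive ps with -358 + 9·ps = 659, i.e. ps = 113.
s = ps − pb = 113 − 107 = 6.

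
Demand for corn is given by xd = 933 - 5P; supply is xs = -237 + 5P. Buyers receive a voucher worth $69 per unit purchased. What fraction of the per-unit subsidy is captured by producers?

Pre-subsidy: 933 - 5P = -237 + 5P gives P* = 117, x* = 348.
With the rebate, buyers effectively pay Pb = Ps − 69, where Ps is the price sellers receive.
Demand in terms of Ps becomes xd = 933 − 5(Ps − 69) = 1278 - 5Ps. Setting this equal to supply: 1278 - 5Ps = -237 + 5Ps, so Ps = 151.5.
Buyers pay Pb = 151.5 − 69 = 82.5; x' = -237 + 5·151.5 = 520.5.
Buyers' price falls by P* − Pb = 117 − 82.5 = 34.5; sellers' price rises by Ps − P* = 151.5 − 117 = 34.5.
So producers capture 34.5/69 = 0.5 of each unit of subsidy.

Producer share = 0.5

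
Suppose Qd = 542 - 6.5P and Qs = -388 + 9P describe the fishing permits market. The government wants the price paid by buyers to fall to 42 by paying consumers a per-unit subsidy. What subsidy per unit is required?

Required subsidy s = 31 per unit

At a buyer price of 42, quantity demanded is 542 − 6.5·42 = 269.
Sellers supply 269 only when they receive Ps with -388 + 9·Ps = 269, i.e. Ps = 73.
s = Ps − Pb = 73 − 42 = 31.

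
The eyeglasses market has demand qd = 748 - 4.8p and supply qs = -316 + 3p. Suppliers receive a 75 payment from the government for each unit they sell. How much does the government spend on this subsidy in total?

Government cost = 225900/13

Pre-subsidy: 748 - 4.8p = -316 + 3p gives p* = 5320/39, q* = 1212/13.
With the subsidy, sellers receive ps = pb + 75 for each unit, where pb is the price buyers pay.
Supply in terms of pb becomes qs = -316 + 3(pb + 75) = -91 + 3pb. Setting this equal to demand: 748 - 4.8pb = -91 + 3pb, so pb = 4195/39.
Sellers receive ps = 4195/39 + 75 = 7120/39; q' = 748 − 4.8·(4195/39) = 3012/13.
Government outlay = subsidy × quantity = 75 × 3012/13 = 225900/13.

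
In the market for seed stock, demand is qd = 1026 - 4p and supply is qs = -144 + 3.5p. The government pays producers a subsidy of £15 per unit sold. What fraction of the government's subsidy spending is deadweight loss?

DWL / government spending = 7/215

Pre-subsidy: 1026 - 4p = -144 + 3.5p gives p* = 156, q* = 402.
With the subsidy, sellers receive ps = pb + 15 for each unit, where pb is the price buyers pay.
Supply in terms of pb becomes qs = -144 + 3.5(pb + 15) = -91.5 + 3.5pb. Setting this equal to demand: 1026 - 4pb = -91.5 + 3.5pb, so pb = 149.
Sellers receive ps = 149 + 15 = 164; q' = 1026 − 4·149 = 430.
ΔCS = ½(402 + 430)(156 − 149) = 2912; ΔPS = ½(402 + 430)(164 − 156) = 3328.
Government spending = 15 × 430 = 6450.
DWL = ½ × 15 × (430 − 402) = 210; fraction = 210 / 6450 = 7/215.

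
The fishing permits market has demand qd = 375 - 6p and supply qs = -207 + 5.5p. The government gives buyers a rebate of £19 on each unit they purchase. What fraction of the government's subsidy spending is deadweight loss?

Pre-subsidy: 375 - 6p = -207 + 5.5p gives p* = 1164/23, q* = 1641/23.
With the rebate, buyers effectively pay pb = ps − 19, where ps is the price sellers receive.
Demand in terms of ps becomes qd = 375 − 6(ps − 19) = 489 - 6ps. Setting this equal to supply: 489 - 6ps = -207 + 5.5ps, so ps = 1392/23.
Buyers pay pb = 1392/23 − 19 = 955/23; q' = -207 + 5.5·(1392/23) = 2895/23.
ΔCS = ½(1641/23 + 2895/23)(1164/23 − 955/23) = 474012/529; ΔPS = ½(1641/23 + 2895/23)(1392/23 − 1164/23) = 517104/529.
Government spending = 19 × 2895/23 = 55005/23.
DWL = ½ × 19 × (2895/23 − 1641/23) = 11913/23; fraction = (11913/23) / (55005/23) = 209/965.

DWL / government spending = 209/965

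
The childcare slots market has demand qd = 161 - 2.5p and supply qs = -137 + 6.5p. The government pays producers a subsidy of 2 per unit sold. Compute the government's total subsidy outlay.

Government cost = 491/3

Pre-subsidy: 161 - 2.5p = -137 + 6.5p gives p* = 298/9, q* = 704/9.
With the subsidy, sellers receive ps = pb + 2 for each unit, where pb is the price buyers pay.
Supply in terms of pb becomes qs = -137 + 6.5(pb + 2) = -124 + 6.5pb. Setting this equal to demand: 161 - 2.5pb = -124 + 6.5pb, so pb = 95/3.
Sellers receive ps = 95/3 + 2 = 101/3; q' = 161 − 2.5·(95/3) = 491/6.
Government outlay = subsidy × quantity = 2 × 491/6 = 491/3.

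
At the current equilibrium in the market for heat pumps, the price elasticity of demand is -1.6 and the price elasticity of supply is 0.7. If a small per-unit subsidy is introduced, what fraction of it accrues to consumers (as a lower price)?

Consumer share = 7/23

For a small subsidy around the equilibrium, the benefit split depends on the relative slopes, which at a point are proportional to the elasticities.
Buyer share = εs/(εs + |εd|) = 0.7/(0.7 + 1.6) = 7/23; seller share = |εd|/(εs + |εd|) = 16/23.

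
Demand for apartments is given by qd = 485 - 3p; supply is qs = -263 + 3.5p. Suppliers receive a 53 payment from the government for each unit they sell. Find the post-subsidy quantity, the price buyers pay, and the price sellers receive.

q' = 2930/13; buyers pay 1125/13; sellers receive 1814/13

Pre-subsidy: 485 - 3p = -263 + 3.5p gives p* = 1496/13, q* = 1817/13.
With the subsidy, sellers receive ps = pb + 53 for each unit, where pb is the price buyers pay.
Supply in terms of pb becomes qs = -263 + 3.5(pb + 53) = -77.5 + 3.5pb. Setting this equal to demand: 485 - 3pb = -77.5 + 3.5pb, so pb = 1125/13.
Sellers receive ps = 1125/13 + 53 = 1814/13; q' = 485 − 3·(1125/13) = 2930/13.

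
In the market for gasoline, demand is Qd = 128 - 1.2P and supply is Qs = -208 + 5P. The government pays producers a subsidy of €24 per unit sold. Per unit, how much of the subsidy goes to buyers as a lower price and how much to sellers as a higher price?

Buyers gain 600/31 per unit; sellers gain 144/31 per unit

Pre-subsidy: 128 - 1.2P = -208 + 5P gives P* = 1680/31, Q* = 1952/31.
With the subsidy, sellers receive Ps = Pb + 24 for each unit, where Pb is the price buyers pay.
Supply in terms of Pb becomes Qs = -208 + 5(Pb + 24) = -88 + 5Pb. Setting this equal to demand: 128 - 1.2Pb = -88 + 5Pb, so Pb = 1080/31.
Sellers receive Ps = 1080/31 + 24 = 1824/31; Q' = 128 − 1.2·(1080/31) = 2672/31.
Buyers' price falls by P* − Pb = 1680/31 − 1080/31 = 600/31; sellers' price rises by Ps − P* = 1824/31 − 1680/31 = 144/31.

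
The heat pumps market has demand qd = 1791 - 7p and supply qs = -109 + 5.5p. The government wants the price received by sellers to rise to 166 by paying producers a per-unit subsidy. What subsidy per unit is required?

At a seller price of 166, quantity supplied is -109 + 5.5·166 = 804.
Buyers absorb 804 only when they pay pb with 1791 − 7·pb = 804, i.e. pb = 141.
s = ps − pb = 166 − 141 = 25.

Required subsidy s = 25 per unit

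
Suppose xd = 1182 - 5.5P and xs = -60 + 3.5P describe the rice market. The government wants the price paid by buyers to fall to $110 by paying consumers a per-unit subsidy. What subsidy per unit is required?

Required subsidy s = $72 per unit

At a buyer price of 110, quantity demanded is 1182 − 5.5·110 = 577.
Sellers supply 577 only when they receive Ps with -60 + 3.5·Ps = 577, i.e. Ps = 182.
s = Ps − Pb = 182 − 110 = 72.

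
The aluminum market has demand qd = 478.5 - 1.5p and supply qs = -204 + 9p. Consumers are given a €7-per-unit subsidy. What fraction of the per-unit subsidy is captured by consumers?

Pre-subsidy: 478.5 - 1.5p = -204 + 9p gives p* = 65, q* = 381.
With the rebate, buyers effectively pay pb = ps − 7, where ps is the price sellers receive.
Demand in terms of ps becomes qd = 478.5 − 1.5(ps − 7) = 489 - 1.5ps. Setting this equal to supply: 489 - 1.5ps = -204 + 9ps, so ps = 66.
Buyers pay pb = 66 − 7 = 59; q' = -204 + 9·66 = 390.
Buyers' price falls by p* − pb = 65 − 59 = 6; sellers' price rises by ps − p* = 66 − 65 = 1.
So consumers capture 6/7 = 6/7 of each unit of subsidy.

Consumer share = 6/7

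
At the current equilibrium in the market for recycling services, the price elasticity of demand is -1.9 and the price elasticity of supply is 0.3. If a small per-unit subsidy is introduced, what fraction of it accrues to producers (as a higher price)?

Producer share = 19/22

For a small subsidy around the equilibrium, the benefit split depends on the relative slopes, which at a point are proportional to the elasticities.
Buyer share = εs/(εs + |εd|) = 0.3/(0.3 + 1.9) = 3/22; seller share = |εd|/(εs + |εd|) = 19/22.
So producers capture 19/22 of the subsidy.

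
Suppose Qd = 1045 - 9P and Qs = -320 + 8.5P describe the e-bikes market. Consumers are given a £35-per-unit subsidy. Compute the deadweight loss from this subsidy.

Deadweight loss = £2677.5

Pre-subsidy: 1045 - 9P = -320 + 8.5P gives P* = 78, Q* = 343.
With the rebate, buyers effectively pay Pb = Ps − 35, where Ps is the price sellers receive.
Demand in terms of Ps becomes Qd = 1045 − 9(Ps − 35) = 1360 - 9Ps. Setting this equal to supply: 1360 - 9Ps = -320 + 8.5Ps, so Ps = 96.
Buyers pay Pb = 96 − 35 = 61; Q' = -320 + 8.5·96 = 496.
The subsidy expands output by 496 − 343 = 153 past the efficient level; on those units the gap between marginal cost and willingness to pay runs from 0 up to 35.
DWL = ½ × 35 × 153 = 2677.5.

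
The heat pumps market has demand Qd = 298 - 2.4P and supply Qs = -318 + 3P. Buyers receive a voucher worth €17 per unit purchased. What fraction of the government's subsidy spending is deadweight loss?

DWL / government spending = 51/211

Pre-subsidy: 298 - 2.4P = -318 + 3P gives P* = 3080/27, Q* = 218/9.
With the rebate, buyers effectively pay Pb = Ps − 17, where Ps is the price sellers receive.
Demand in terms of Ps becomes Qd = 298 − 2.4(Ps − 17) = 338.8 - 2.4Ps. Setting this equal to supply: 338.8 - 2.4Ps = -318 + 3Ps, so Ps = 3284/27.
Buyers pay Pb = 3284/27 − 17 = 2825/27; Q' = -318 + 3·(3284/27) = 422/9.
ΔCS = ½(218/9 + 422/9)(3080/27 − 2825/27) = 27200/81; ΔPS = ½(218/9 + 422/9)(3284/27 − 3080/27) = 21760/81.
Government spending = 17 × 422/9 = 7174/9.
DWL = ½ × 17 × (422/9 − 218/9) = 578/3; fraction = (578/3) / (7174/9) = 51/211.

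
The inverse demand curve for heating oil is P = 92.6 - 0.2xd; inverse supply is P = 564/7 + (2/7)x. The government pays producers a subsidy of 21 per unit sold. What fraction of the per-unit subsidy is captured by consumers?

Pre-subsidy: 92.6 - 0.2x = 564/7 + (2/7)x gives x* = 421/17 and P* = 1490/17.
With the subsidy, sellers receive Ps = Pb + 21 for each unit, where Pb is the price buyers pay.
On the curves, Pb = 92.6 - 0.2x and Ps = 564/7 + (2/7)x; the wedge Ps − Pb = 21 gives 564/7 + (2/7)x − (92.6 - 0.2x) = 21, so x' = 68.
Then Pb = 92.6 − 0.2·68 = 79 and Ps = 564/7 + (2/7)·68 = 100.
Buyers' price falls by P* − Pb = 1490/17 − 79 = 147/17; sellers' price rises by Ps − P* = 100 − 1490/17 = 210/17.
So consumers capture (147/17)/21 = 7/17 of each unit of subsidy.

Consumer share = 7/17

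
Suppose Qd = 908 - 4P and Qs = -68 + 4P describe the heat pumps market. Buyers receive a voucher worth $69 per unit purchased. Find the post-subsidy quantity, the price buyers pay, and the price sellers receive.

Q' = 558; buyers pay $87.5; sellers receive $156.5

Pre-subsidy: 908 - 4P = -68 + 4P gives P* = 122, Q* = 420.
With the rebate, buyers effectively pay Pb = Ps − 69, where Ps is the price sellers receive.
Demand in terms of Ps becomes Qd = 908 − 4(Ps − 69) = 1184 - 4Ps. Setting this equal to supply: 1184 - 4Ps = -68 + 4Ps, so Ps = 156.5.
Buyers pay Pb = 156.5 − 69 = 87.5; Q' = -68 + 4·156.5 = 558.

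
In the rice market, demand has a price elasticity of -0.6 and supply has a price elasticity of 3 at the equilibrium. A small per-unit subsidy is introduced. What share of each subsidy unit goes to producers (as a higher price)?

Producer share = 1/6

For a small subsidy around the equilibrium, the benefit split depends on the relative slopes, which at a point are proportional to the elasticities.
Buyer share = εs/(εs + |εd|) = 3/(3 + 0.6) = 5/6; seller share = |εd|/(εs + |εd|) = 1/6.
So producers capture 1/6 of the subsidy.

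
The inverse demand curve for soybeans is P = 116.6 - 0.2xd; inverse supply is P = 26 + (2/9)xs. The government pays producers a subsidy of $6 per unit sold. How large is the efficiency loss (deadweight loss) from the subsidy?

Pre-subsidy: 116.6 - 0.2x = 26 + (2/9)x gives x* = 4077/19 and P* = 1400/19.
With the subsidy, sellers receive Ps = Pb + 6 for each unit, where Pb is the price buyers pay.
On the curves, Pb = 116.6 - 0.2x and Ps = 26 + (2/9)x; the wedge Ps − Pb = 6 gives 26 + (2/9)x − (116.6 - 0.2x) = 6, so x' = 4347/19.
Then Pb = 116.6 − 0.2·(4347/19) = 1346/19 and Ps = 26 + (2/9)·(4347/19) = 1460/19.
The subsidy expands output by 4347/19 − 4077/19 = 270/19 past the efficient level; on those units the gap between marginal cost and willingness to pay runs from 0 up to 6.
DWL = ½ × 6 × 270/19 = 810/19.

Deadweight loss = 810/19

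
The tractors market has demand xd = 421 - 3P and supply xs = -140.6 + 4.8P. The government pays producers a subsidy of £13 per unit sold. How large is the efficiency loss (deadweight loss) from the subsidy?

Deadweight loss = £156

Pre-subsidy: 421 - 3P = -140.6 + 4.8P gives P* = 72, x* = 205.
With the subsidy, sellers receive Ps = Pb + 13 for each unit, where Pb is the price buyers pay.
Supply in terms of Pb becomes xs = -140.6 + 4.8(Pb + 13) = -78.2 + 4.8Pb. Setting this equal to demand: 421 - 3Pb = -78.2 + 4.8Pb, so Pb = 64.
Sellers receive Ps = 64 + 13 = 77; x' = 421 − 3·64 = 229.
The subsidy expands output by 229 − 205 = 24 past the efficient level; on those units the gap between marginal cost and willingness to pay runs from 0 up to 13.
DWL = ½ × 13 × 24 = 156.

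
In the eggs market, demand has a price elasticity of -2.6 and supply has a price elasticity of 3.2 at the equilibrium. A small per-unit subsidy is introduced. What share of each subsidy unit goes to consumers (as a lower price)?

For a small subsidy around the equilibrium, the benefit split depends on the relative slopes, which at a point are proportional to the elasticities.
Buyer share = εs/(εs + |εd|) = 3.2/(3.2 + 2.6) = 16/29; seller share = |εd|/(εs + |εd|) = 13/29.

Consumer share = 16/29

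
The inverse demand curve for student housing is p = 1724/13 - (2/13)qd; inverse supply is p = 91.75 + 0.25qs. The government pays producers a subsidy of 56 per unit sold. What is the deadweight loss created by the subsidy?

Pre-subsidy: 1724/13 - (2/13)q = 91.75 + 0.25q gives q* = 2125/21 and p* = 2458/21.
With the subsidy, sellers receive ps = pb + 56 for each unit, where pb is the price buyers pay.
On the curves, pb = 1724/13 - (2/13)q and ps = 91.75 + 0.25q; the wedge ps − pb = 56 gives 91.75 + 0.25q − (1724/13 - (2/13)q) = 56, so q' = 1679/7.
Then pb = 1724/13 − (2/13)·(1679/7) = 670/7 and ps = 91.75 + 0.25·(1679/7) = 1062/7.
The subsidy expands output by 1679/7 − 2125/21 = 416/3 past the efficient level; on those units the gap between marginal cost and willingness to pay runs from 0 up to 56.
DWL = ½ × 56 × 416/3 = 11648/3.

Deadweight loss = 11648/3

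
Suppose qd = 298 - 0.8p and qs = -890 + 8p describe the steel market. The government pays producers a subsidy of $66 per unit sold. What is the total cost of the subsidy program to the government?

Government cost = $15708

Pre-subsidy: 298 - 0.8p = -890 + 8p gives p* = 135, q* = 190.
With the subsidy, sellers receive ps = pb + 66 for each unit, where pb is the price buyers pay.
Supply in terms of pb becomes qs = -890 + 8(pb + 66) = -362 + 8pb. Setting this equal to demand: 298 - 0.8pb = -362 + 8pb, so pb = 75.
Sellers receive ps = 75 + 66 = 141; q' = 298 − 0.8·75 = 238.
Government outlay = subsidy × quantity = 66 × 238 = 15708.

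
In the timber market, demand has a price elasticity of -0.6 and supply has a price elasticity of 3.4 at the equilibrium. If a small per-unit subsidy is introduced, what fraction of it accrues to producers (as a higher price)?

For a small subsidy around the equilibrium, the benefit split depends on the relative slopes, which at a point are proportional to the elasticities.
Buyer share = εs/(εs + |εd|) = 3.4/(3.4 + 0.6) = 0.85; seller share = |εd|/(εs + |εd|) = 0.15.
So producers capture 0.15 of the subsidy.

Producer share = 0.15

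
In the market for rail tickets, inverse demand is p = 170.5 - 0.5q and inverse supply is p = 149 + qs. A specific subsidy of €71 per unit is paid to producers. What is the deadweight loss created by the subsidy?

Pre-subsidy: 170.5 - 0.5q = 149 + q gives q* = 43/3 and p* = 490/3.
With the subsidy, sellers receive ps = pb + 71 for each unit, where pb is the price buyers pay.
On the curves, pb = 170.5 - 0.5q and ps = 149 + q; the wedge ps − pb = 71 gives 149 + q − (170.5 - 0.5q) = 71, so q' = 185/3.
Then pb = 170.5 − 0.5·(185/3) = 419/3 and ps = 149 + 1·(185/3) = 632/3.
The subsidy expands output by 185/3 − 43/3 = 142/3 past the efficient level; on those units the gap between marginal cost and willingness to pay runs from 0 up to 71.
DWL = ½ × 71 × 142/3 = 5041/3.

Deadweight loss = 5041/3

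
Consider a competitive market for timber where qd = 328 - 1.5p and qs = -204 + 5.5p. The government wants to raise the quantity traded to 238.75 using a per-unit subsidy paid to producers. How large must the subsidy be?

Required subsidy s = 21 per unit

At q = 238.75, invert demand for the buyer price: pb = (328 − 238.75)/1.5 = 59.5; invert supply for the seller price: ps = (238.75 − (-204))/5.5 = 80.5.
The subsidy must fill the gap: s = ps − pb = 80.5 − 59.5 = 21.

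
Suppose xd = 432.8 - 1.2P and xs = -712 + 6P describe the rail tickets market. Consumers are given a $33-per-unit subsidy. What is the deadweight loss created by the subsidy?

Deadweight loss = $544.5

Pre-subsidy: 432.8 - 1.2P = -712 + 6P gives P* = 159, x* = 242.
With the rebate, buyers effectively pay Pb = Ps − 33, where Ps is the price sellers receive.
Demand in terms of Ps becomes xd = 432.8 − 1.2(Ps − 33) = 472.4 - 1.2Ps. Setting this equal to supply: 472.4 - 1.2Ps = -712 + 6Ps, so Ps = 164.5.
Buyers pay Pb = 164.5 − 33 = 131.5; x' = -712 + 6·164.5 = 275.
The subsidy expands output by 275 − 242 = 33 past the efficient level; on those units the gap between marginal cost and willingness to pay runs from 0 up to 33.
DWL = ½ × 33 × 33 = 544.5.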